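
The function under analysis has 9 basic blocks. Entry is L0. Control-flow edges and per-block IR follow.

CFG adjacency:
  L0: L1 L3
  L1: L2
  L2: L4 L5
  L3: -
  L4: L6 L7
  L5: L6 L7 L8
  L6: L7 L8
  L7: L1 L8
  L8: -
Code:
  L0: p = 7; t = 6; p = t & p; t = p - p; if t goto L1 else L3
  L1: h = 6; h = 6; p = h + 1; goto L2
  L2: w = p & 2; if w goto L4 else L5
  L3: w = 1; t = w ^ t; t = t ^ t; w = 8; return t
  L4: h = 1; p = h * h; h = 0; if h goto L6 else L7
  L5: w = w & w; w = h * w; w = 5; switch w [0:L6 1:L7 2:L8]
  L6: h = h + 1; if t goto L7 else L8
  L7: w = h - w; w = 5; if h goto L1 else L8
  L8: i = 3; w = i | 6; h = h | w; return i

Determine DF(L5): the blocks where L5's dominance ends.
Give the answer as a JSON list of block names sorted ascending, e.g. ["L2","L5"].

idom tree: L1←L0 L2←L1 L3←L0 L4←L2 L5←L2 L6←L2 L7←L2 L8←L2
Join-block Dom:
  L1: preds {L0,L7}: {L0} ∩ {L0,L1,L2,L7} = {L0}; idom=L0
  L6: preds {L4,L5}: {L0,L1,L2,L4} ∩ {L0,L1,L2,L5} = {L0,L1,L2}; idom=L2
  L7: preds {L4,L5,L6}: {L0,L1,L2,L4} ∩ {L0,L1,L2,L5} ∩ {L0,L1,L2,L6} = {L0,L1,L2}; idom=L2
  L8: preds {L5,L6,L7}: {L0,L1,L2,L5} ∩ {L0,L1,L2,L6} ∩ {L0,L1,L2,L7} = {L0,L1,L2}; idom=L2

DF derivation:
  join L1 pred L0: · stop@L0
  join L1 pred L7: L7→L2→L1 stop@L0
  join L6 pred L4: L4 stop@L2
  join L6 pred L5: L5 stop@L2
  join L7 pred L4: L4 stop@L2
  join L7 pred L5: L5 stop@L2
  join L7 pred L6: L6 stop@L2
  join L8 pred L5: L5 stop@L2
  join L8 pred L6: L6 stop@L2
  join L8 pred L7: L7 stop@L2
  L0 → ∅
  L1 → {L1}
  L2 → {L1}
  L3 → ∅
  L4 → {L6,L7}
  L5 → {L6,L7,L8}
  L6 → {L7,L8}
  L7 → {L1,L8}
  L8 → ∅

DF(L5) = ["L6", "L7", "L8"]

Answer: ["L6", "L7", "L8"]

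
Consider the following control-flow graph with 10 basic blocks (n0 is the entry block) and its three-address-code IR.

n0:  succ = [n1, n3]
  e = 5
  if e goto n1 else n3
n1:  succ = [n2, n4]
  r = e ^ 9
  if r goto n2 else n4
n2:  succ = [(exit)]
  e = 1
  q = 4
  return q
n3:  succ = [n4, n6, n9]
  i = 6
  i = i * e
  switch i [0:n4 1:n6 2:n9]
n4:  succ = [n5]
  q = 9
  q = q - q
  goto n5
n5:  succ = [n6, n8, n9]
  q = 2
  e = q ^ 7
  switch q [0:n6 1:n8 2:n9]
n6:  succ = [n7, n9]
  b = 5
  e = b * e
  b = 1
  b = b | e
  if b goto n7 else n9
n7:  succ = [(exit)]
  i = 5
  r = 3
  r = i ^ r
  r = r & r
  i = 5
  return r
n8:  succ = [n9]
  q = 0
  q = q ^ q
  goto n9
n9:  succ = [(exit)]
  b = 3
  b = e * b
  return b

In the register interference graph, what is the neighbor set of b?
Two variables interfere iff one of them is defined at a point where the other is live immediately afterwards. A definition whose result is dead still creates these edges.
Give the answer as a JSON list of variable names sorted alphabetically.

Answer: ["e"]

Analysis:
Per-block:
  n0 def {e} use ∅
  n1 def {r} use {e}
  n2 def {e,q} use ∅
  n3 def {i} use {e}
  n4 def {q} use ∅
  n5 def {e,q} use ∅
  n6 def {b,e} use {e}
  n7 def {i,r} use ∅
  n8 def {q} use ∅
  n9 def {b} use {e}

Liveness:
  n0 li=∅ lo={e}
  n1 li={e} lo=∅
  n2 li=∅ lo=∅
  n3 li={e} lo={e}
  n4 li=∅ lo=∅
  n5 li=∅ lo={e}
  n6 li={e} lo={e}
  n7 li=∅ lo=∅
  n8 li={e} lo={e}
  n9 li={e} lo=∅

Interfere edges:
  b — {e}
  e — {b,i,q}
  i — {e,r}
  q — {e}
  r — {i}

N(b) = ["e"]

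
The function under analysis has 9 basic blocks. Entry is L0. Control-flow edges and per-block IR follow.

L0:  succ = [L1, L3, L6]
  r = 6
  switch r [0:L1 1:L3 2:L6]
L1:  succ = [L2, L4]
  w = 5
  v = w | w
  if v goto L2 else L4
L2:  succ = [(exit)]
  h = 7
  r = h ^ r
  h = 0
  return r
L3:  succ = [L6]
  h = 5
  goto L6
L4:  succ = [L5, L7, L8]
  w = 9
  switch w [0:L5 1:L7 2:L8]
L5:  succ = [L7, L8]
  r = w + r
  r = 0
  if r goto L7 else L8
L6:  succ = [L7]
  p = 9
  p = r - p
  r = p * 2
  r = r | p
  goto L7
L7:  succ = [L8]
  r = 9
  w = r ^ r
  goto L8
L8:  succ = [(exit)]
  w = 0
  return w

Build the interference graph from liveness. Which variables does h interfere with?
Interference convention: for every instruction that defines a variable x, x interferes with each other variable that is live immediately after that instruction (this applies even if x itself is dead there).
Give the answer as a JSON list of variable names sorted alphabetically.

def/use:
  L0: def={r} ue=∅
  L1: def={v,w} ue=∅
  L2: def={h,r} ue={r}
  L3: def={h} ue=∅
  L4: def={w} ue=∅
  L5: def={r} ue={r,w}
  L6: def={p,r} ue={r}
  L7: def={r,w} ue=∅
  L8: def={w} ue=∅

Liveness:
  L0 li=∅ lo={r}
  L1 li={r} lo={r}
  L2 li={r} lo=∅
  L3 li={r} lo={r}
  L4 li={r} lo={r,w}
  L5 li={r,w} lo=∅
  L6 li={r} lo=∅
  L7 li=∅ lo=∅
  L8 li=∅ lo=∅

Interference:
  h — {r}
  p — {r}
  r — {h,p,v,w}
  v — {r}
  w — {r}

N(h) = ["r"]

Answer: ["r"]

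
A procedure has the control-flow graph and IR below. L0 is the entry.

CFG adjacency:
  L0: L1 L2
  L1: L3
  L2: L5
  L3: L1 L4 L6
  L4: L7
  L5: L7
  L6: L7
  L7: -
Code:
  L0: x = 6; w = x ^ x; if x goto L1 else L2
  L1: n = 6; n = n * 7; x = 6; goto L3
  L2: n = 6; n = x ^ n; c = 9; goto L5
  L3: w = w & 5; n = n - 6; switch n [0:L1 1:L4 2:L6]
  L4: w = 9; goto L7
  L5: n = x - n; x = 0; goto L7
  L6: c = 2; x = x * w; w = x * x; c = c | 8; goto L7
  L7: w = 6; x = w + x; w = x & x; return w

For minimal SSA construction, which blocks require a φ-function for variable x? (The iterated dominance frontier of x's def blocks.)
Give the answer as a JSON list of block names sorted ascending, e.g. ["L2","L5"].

idom tree: L1←L0 L2←L0 L3←L1 L4←L3 L5←L2 L6←L3 L7←L0
Dom at joins:
  L1: preds {L0,L3}: {L0} ∩ {L0,L1,L3} = {L0}; idom=L0
  L7: preds {L4,L5,L6}: {L0,L1,L3,L4} ∩ {L0,L2,L5} ∩ {L0,L1,L3,L6} = {L0}; idom=L0

DF walk-up:
  join L1 pred L0: · stop@L0
  join L1 pred L3: L3→L1 stop@L0
  join L7 pred L4: L4→L3→L1 stop@L0
  join L7 pred L5: L5→L2 stop@L0
  join L7 pred L6: L6→L3→L1 stop@L0
  L0 → ∅
  L1 → {L1,L7}
  L2 → {L7}
  L3 → {L1,L7}
  L4 → {L7}
  L5 → {L7}
  L6 → {L7}
  L7 → ∅

φ for x: defs {L0,L1,L5,L6,L7}
  DF⁺ = {L1,L7}

Answer: ["L1", "L7"]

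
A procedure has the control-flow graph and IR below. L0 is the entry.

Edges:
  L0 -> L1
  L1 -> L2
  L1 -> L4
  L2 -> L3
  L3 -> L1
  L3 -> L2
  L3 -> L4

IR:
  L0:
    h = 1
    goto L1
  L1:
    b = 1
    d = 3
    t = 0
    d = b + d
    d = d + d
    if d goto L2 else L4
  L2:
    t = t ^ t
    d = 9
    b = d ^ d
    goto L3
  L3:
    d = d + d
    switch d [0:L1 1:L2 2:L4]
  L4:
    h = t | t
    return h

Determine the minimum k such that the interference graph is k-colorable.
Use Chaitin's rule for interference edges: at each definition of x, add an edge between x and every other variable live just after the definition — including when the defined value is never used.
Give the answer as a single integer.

Answer: 3

Derivation:
def/use:
  L0 def {h} use ∅
  L1 def {b,d,t} use ∅
  L2 def {b,d,t} use {t}
  L3 def {d} use {d}
  L4 def {h} use {t}

Liveness:
  live L0: ∅→∅
  live L1: ∅→{t}
  live L2: {t}→{d,t}
  live L3: {d,t}→{t}
  live L4: {t}→∅

Conflict graph:
  b: {d,t}
  d: {b,t}
  h: ∅
  t: {b,d}

Registers:
  lower bound: {b,d,t} mutually conflict ⇒ χ ≥ 3
  3-colouring: R0={b,h}  R1={d}  R2={t}
  χ = 3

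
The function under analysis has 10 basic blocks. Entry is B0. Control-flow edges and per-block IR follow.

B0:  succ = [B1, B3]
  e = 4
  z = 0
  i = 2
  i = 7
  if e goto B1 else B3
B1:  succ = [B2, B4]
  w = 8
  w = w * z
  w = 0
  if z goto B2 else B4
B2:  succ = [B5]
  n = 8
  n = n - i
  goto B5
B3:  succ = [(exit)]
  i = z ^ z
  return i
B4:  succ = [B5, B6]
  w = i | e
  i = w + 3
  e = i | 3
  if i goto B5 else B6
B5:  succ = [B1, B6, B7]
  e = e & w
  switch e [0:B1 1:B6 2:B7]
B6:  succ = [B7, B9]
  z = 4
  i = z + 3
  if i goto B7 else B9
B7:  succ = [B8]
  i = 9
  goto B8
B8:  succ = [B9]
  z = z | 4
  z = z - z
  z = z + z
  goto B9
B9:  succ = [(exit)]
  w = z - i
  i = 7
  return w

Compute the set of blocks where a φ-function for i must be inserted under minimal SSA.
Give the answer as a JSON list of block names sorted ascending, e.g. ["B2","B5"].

Answer: ["B1", "B5", "B6", "B7", "B9"]

Derivation:
idom tree: B1←B0 B2←B1 B3←B0 B4←B1 B5←B1 B6←B1 B7←B1 B8←B7 B9←B1
Join-block Dom:
  B1: preds {B0,B5}: {B0} ∩ {B0,B1,B5} = {B0}; idom=B0
  B5: preds {B2,B4}: {B0,B1,B2} ∩ {B0,B1,B4} = {B0,B1}; idom=B1
  B6: preds {B4,B5}: {B0,B1,B4} ∩ {B0,B1,B5} = {B0,B1}; idom=B1
  B7: preds {B5,B6}: {B0,B1,B5} ∩ {B0,B1,B6} = {B0,B1}; idom=B1
  B9: preds {B6,B8}: {B0,B1,B6} ∩ {B0,B1,B7,B8} = {B0,B1}; idom=B1

DF derivation:
  join B1 pred B0: · stop@B0
  join B1 pred B5: B5→B1 stop@B0
  join B5 pred B2: B2 stop@B1
  join B5 pred B4: B4 stop@B1
  join B6 pred B4: B4 stop@B1
  join B6 pred B5: B5 stop@B1
  join B7 pred B5: B5 stop@B1
  join B7 pred B6: B6 stop@B1
  join B9 pred B6: B6 stop@B1
  join B9 pred B8: B8→B7 stop@B1
  DF(B0)=∅
  DF(B1)={B1}
  DF(B2)={B5}
  DF(B3)=∅
  DF(B4)={B5,B6}
  DF(B5)={B1,B6,B7}
  DF(B6)={B7,B9}
  DF(B7)={B9}
  DF(B8)={B9}
  DF(B9)=∅

φ for i: defs {B0,B3,B4,B6,B7,B9}
  DF⁺ = {B1,B5,B6,B7,B9}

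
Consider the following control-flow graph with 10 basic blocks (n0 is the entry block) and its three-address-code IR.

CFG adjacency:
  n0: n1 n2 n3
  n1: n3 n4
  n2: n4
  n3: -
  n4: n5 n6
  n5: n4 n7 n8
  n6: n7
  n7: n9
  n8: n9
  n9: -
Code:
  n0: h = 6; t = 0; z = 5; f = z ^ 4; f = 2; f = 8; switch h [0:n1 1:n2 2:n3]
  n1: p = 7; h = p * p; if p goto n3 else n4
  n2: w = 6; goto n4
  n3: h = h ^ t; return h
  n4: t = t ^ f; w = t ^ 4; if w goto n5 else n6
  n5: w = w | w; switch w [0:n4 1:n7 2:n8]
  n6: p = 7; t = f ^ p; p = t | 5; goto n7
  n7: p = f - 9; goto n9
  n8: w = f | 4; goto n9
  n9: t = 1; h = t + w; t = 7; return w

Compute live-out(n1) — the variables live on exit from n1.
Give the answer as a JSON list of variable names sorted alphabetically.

Answer: ["f", "h", "t"]

Derivation:
Per-block:
  n0 def {f,h,t,z} use ∅
  n1 def {h,p} use ∅
  n2 def {w} use ∅
  n3 def {h} use {h,t}
  n4 def {t,w} use {f,t}
  n5 def {w} use {w}
  n6 def {p,t} use {f}
  n7 def {p} use {f}
  n8 def {w} use {f}
  n9 def {h,t} use {w}

Live sets:
  n0 li=∅ lo={f,h,t}
  n1 li={f,t} lo={f,h,t}
  n2 li={f,t} lo={f,t}
  n3 li={h,t} lo=∅
  n4 li={f,t} lo={f,t,w}
  n5 li={f,t,w} lo={f,t,w}
  n6 li={f,w} lo={f,w}
  n7 li={f,w} lo={w}
  n8 li={f} lo={w}
  n9 li={w} lo=∅

live-out(n1) = ["f", "h", "t"]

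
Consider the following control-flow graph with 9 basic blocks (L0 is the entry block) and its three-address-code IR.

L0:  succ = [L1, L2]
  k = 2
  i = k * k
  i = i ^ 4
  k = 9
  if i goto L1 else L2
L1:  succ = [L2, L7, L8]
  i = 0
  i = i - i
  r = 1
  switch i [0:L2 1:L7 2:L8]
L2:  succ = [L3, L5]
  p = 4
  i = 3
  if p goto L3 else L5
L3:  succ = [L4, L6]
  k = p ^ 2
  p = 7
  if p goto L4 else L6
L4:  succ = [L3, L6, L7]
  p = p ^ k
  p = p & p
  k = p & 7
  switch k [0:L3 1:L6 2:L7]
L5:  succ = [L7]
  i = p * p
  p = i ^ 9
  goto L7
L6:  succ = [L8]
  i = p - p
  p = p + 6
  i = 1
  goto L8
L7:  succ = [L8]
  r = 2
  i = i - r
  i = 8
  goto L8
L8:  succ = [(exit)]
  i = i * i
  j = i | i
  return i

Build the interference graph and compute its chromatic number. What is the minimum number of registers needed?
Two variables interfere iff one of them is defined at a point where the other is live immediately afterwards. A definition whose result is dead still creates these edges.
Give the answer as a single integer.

Per-block:
  L0: def={i,k} ue=∅
  L1: def={i,r} ue=∅
  L2: def={i,p} ue=∅
  L3: def={k,p} ue={p}
  L4: def={k,p} ue={k,p}
  L5: def={i,p} ue={p}
  L6: def={i,p} ue={p}
  L7: def={i,r} ue={i}
  L8: def={i,j} ue={i}

Live sets:
  L0 li=∅ lo=∅
  L1 li=∅ lo={i}
  L2 li=∅ lo={i,p}
  L3 li={i,p} lo={i,k,p}
  L4 li={i,k,p} lo={i,p}
  L5 li={p} lo={i}
  L6 li={p} lo={i}
  L7 li={i} lo={i}
  L8 li={i} lo=∅

Interfere edges:
  i: {j,k,p,r}
  j: {i}
  k: {i,p}
  p: {i,k}
  r: {i}

Registers:
  {i,k,p} pairwise interfere (3-clique) ⇒ χ ≥ 3
  3-colouring: r0={i}  r1={j,k,r}  r2={p}
  χ = 3

Answer: 3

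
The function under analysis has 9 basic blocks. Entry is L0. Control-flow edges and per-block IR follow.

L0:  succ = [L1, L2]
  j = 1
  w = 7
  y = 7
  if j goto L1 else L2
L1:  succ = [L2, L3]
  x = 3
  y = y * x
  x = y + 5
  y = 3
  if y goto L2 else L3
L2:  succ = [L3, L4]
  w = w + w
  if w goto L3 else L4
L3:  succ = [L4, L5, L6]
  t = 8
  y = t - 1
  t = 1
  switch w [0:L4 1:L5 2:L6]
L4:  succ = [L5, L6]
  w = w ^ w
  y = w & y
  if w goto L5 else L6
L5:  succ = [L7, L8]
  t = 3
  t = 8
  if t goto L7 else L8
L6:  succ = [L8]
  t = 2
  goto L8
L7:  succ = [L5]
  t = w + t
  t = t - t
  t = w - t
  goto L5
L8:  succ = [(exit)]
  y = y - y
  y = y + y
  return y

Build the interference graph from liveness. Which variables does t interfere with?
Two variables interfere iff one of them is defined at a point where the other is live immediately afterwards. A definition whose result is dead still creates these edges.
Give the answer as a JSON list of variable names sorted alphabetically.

Per-block:
  L0: {j,w,y} / ∅
  L1: {x,y} / {y}
  L2: {w} / {w}
  L3: {t,y} / {w}
  L4: {w,y} / {w,y}
  L5: {t} / ∅
  L6: {t} / ∅
  L7: {t} / {t,w}
  L8: {y} / {y}

Live sets:
  L0 li=∅ lo={w,y}
  L1 li={w,y} lo={w,y}
  L2 li={w,y} lo={w,y}
  L3 li={w} lo={w,y}
  L4 li={w,y} lo={w,y}
  L5 li={w,y} lo={t,w,y}
  L6 li={y} lo={y}
  L7 li={t,w,y} lo={w,y}
  L8 li={y} lo=∅

Interfere edges:
  j: {w,y}
  t: {w,y}
  w: {j,t,x,y}
  x: {w,y}
  y: {j,t,w,x}

N(t) = ["w", "y"]

Answer: ["w", "y"]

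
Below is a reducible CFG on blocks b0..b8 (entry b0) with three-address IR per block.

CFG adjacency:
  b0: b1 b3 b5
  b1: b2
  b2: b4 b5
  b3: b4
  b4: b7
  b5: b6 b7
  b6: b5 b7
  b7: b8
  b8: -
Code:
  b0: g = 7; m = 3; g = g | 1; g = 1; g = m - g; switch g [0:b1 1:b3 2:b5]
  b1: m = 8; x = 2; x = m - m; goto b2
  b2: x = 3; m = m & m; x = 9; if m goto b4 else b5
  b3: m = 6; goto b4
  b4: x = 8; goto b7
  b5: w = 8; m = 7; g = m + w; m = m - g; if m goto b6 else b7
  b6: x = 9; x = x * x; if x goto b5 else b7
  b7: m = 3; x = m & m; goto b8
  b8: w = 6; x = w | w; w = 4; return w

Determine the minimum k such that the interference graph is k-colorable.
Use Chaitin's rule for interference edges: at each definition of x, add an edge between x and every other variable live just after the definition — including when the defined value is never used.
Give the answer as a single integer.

Answer: 2

Derivation:
Per-block:
  b0 def {g,m} use ∅
  b1 def {m,x} use ∅
  b2 def {m,x} use {m}
  b3 def {m} use ∅
  b4 def {x} use ∅
  b5 def {g,m,w} use ∅
  b6 def {x} use ∅
  b7 def {m,x} use ∅
  b8 def {w,x} use ∅

Live sets:
  b0 li=∅ lo=∅
  b1 li=∅ lo={m}
  b2 li={m} lo=∅
  b3 li=∅ lo=∅
  b4 li=∅ lo=∅
  b5 li=∅ lo=∅
  b6 li=∅ lo=∅
  b7 li=∅ lo=∅
  b8 li=∅ lo=∅

Interfere edges:
  g — {m}
  m — {g,w,x}
  w — {m}
  x — {m}

Colouring:
  {g,m} pairwise interfere (2-clique) ⇒ χ ≥ 2
  2-colouring: r0={m}  r1={g,w,x}
  χ = 2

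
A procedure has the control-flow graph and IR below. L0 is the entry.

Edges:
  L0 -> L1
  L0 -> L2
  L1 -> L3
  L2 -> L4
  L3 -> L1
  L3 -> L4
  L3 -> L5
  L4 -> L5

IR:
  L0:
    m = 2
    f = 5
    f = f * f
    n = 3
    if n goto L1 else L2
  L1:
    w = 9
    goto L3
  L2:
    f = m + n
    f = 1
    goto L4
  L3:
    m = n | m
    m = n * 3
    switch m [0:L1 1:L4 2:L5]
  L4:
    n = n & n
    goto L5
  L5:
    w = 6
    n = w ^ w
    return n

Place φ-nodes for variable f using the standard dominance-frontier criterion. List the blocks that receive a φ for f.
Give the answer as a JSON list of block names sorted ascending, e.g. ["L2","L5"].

idom tree: L1←L0 L2←L0 L3←L1 L4←L0 L5←L0
Dom∩ at merges:
  L1: preds {L0,L3}: {L0} ∩ {L0,L1,L3} = {L0}; idom=L0
  L4: preds {L2,L3}: {L0,L2} ∩ {L0,L1,L3} = {L0}; idom=L0
  L5: preds {L3,L4}: {L0,L1,L3} ∩ {L0,L4} = {L0}; idom=L0

DF walk-up:
  L1←L0: walk · to L0
  L1←L3: walk L3→L1 to L0
  L4←L2: walk L2 to L0
  L4←L3: walk L3→L1 to L0
  L5←L3: walk L3→L1 to L0
  L5←L4: walk L4 to L0
  DF(L0)=∅
  DF(L1)={L1,L4,L5}
  DF(L2)={L4}
  DF(L3)={L1,L4,L5}
  DF(L4)={L5}
  DF(L5)=∅

φ for f: defs {L0,L2}
  DF⁺ = {L4,L5}

Answer: ["L4", "L5"]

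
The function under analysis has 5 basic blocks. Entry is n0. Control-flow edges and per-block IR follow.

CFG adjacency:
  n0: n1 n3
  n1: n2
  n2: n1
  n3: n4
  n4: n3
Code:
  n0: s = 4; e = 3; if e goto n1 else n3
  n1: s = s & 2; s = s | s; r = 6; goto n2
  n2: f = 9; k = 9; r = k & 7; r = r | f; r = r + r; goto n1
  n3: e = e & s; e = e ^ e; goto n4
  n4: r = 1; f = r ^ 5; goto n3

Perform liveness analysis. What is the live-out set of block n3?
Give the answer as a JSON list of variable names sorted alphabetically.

Answer: ["e", "s"]

Derivation:
Per-block:
  n0: def={e,s} ue=∅
  n1: def={r,s} ue={s}
  n2: def={f,k,r} ue=∅
  n3: def={e} ue={e,s}
  n4: def={f,r} ue=∅

Live sets:
  n0 li=∅ lo={e,s}
  n1 li={s} lo={s}
  n2 li={s} lo={s}
  n3 li={e,s} lo={e,s}
  n4 li={e,s} lo={e,s}

live-out(n3) = ["e", "s"]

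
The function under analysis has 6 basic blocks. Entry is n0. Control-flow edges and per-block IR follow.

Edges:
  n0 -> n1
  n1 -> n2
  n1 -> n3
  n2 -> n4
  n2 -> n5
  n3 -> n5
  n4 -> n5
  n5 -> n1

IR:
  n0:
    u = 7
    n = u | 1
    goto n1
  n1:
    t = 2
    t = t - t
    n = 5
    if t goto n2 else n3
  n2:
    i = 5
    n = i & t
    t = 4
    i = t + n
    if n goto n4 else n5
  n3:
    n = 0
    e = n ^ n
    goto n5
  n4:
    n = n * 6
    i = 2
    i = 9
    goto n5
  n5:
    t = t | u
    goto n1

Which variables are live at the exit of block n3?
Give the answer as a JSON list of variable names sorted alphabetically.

Block summaries:
  n0: def={n,u} ue=∅
  n1: def={n,t} ue=∅
  n2: def={i,n,t} ue={t}
  n3: def={e,n} ue=∅
  n4: def={i,n} ue={n}
  n5: def={t} ue={t,u}

Live sets:
  n0 li=∅ lo={u}
  n1 li={u} lo={t,u}
  n2 li={t,u} lo={n,t,u}
  n3 li={t,u} lo={t,u}
  n4 li={n,t,u} lo={t,u}
  n5 li={t,u} lo={u}

live-out(n3) = ["t", "u"]

Answer: ["t", "u"]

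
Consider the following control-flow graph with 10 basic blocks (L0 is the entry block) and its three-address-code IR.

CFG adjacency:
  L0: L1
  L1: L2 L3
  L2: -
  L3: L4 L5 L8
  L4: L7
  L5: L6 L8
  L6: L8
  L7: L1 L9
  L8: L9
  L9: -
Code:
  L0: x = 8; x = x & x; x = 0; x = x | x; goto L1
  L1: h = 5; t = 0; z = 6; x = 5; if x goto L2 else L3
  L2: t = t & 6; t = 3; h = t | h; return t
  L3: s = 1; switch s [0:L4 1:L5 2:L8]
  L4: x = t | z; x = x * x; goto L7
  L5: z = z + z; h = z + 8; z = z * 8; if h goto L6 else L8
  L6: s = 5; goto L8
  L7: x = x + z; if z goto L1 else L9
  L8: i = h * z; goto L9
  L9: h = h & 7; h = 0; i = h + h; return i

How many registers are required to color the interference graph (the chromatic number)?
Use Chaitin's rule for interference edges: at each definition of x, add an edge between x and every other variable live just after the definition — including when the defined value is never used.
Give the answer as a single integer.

def/use:
  L0: {x} / ∅
  L1: {h,t,x,z} / ∅
  L2: {h,t} / {h,t}
  L3: {s} / ∅
  L4: {x} / {t,z}
  L5: {h,z} / {z}
  L6: {s} / ∅
  L7: {x} / {x,z}
  L8: {i} / {h,z}
  L9: {h,i} / {h}

Live sets:
  live L0: ∅→∅
  live L1: ∅→{h,t,z}
  live L2: {h,t}→∅
  live L3: {h,t,z}→{h,t,z}
  live L4: {h,t,z}→{h,x,z}
  live L5: {z}→{h,z}
  live L6: {h,z}→{h,z}
  live L7: {h,x,z}→{h}
  live L8: {h,z}→{h}
  live L9: {h}→∅

Interference:
  h — {i,s,t,x,z}
  i — {h}
  s — {h,t,z}
  t — {h,s,x,z}
  x — {h,t,z}
  z — {h,s,t,x}

Registers:
  lower bound: {h,s,t,z} mutually conflict ⇒ χ ≥ 4
  assign h→r0 i→r1 s→r3 t→r1 x→r3 z→r2 — no edge inside a register ⇒ χ ≤ 4
  χ = 4

Answer: 4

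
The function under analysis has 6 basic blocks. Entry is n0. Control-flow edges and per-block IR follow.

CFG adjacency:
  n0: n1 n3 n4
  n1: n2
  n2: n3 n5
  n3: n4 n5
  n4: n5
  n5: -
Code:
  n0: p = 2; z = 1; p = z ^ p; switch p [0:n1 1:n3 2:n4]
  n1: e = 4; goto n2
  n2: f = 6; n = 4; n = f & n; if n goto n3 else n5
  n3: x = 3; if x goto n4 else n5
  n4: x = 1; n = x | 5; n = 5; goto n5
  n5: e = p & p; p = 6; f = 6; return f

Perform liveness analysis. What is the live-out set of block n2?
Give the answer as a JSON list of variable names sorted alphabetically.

Block summaries:
  n0: {p,z} / ∅
  n1: {e} / ∅
  n2: {f,n} / ∅
  n3: {x} / ∅
  n4: {n,x} / ∅
  n5: {e,f,p} / {p}

Live sets:
  n0: in=∅ out={p}
  n1: in={p} out={p}
  n2: in={p} out={p}
  n3: in={p} out={p}
  n4: in={p} out={p}
  n5: in={p} out=∅

live-out(n2) = ["p"]

Answer: ["p"]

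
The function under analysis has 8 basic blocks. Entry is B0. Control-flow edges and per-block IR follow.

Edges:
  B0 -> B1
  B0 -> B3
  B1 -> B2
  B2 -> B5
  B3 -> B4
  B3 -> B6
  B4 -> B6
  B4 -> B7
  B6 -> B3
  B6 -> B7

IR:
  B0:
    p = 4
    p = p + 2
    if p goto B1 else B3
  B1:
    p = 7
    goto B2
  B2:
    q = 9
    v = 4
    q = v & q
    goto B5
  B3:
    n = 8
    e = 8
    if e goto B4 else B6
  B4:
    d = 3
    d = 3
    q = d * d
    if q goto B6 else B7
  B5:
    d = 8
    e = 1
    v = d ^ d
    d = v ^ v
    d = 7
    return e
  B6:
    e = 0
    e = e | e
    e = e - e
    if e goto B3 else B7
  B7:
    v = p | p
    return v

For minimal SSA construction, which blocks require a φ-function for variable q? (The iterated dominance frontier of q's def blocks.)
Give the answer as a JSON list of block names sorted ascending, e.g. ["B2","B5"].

Answer: ["B3", "B6", "B7"]

Analysis:
idom tree: B1←B0 B2←B1 B3←B0 B4←B3 B5←B2 B6←B3 B7←B3
Dom∩ at merges:
  B3: preds {B0,B6}: {B0} ∩ {B0,B3,B6} = {B0}; idom=B0
  B6: preds {B3,B4}: {B0,B3} ∩ {B0,B3,B4} = {B0,B3}; idom=B3
  B7: preds {B4,B6}: {B0,B3,B4} ∩ {B0,B3,B6} = {B0,B3}; idom=B3

DF derivation:
  B3←B0: walk · to B0
  B3←B6: walk B6→B3 to B0
  B6←B3: walk · to B3
  B6←B4: walk B4 to B3
  B7←B4: walk B4 to B3
  B7←B6: walk B6 to B3
  B0: DF=∅
  B1: DF=∅
  B2: DF=∅
  B3: DF={B3}
  B4: DF={B6,B7}
  B5: DF=∅
  B6: DF={B3,B7}
  B7: DF=∅

φ for q: defs {B2,B4}
  DF⁺ = {B3,B6,B7}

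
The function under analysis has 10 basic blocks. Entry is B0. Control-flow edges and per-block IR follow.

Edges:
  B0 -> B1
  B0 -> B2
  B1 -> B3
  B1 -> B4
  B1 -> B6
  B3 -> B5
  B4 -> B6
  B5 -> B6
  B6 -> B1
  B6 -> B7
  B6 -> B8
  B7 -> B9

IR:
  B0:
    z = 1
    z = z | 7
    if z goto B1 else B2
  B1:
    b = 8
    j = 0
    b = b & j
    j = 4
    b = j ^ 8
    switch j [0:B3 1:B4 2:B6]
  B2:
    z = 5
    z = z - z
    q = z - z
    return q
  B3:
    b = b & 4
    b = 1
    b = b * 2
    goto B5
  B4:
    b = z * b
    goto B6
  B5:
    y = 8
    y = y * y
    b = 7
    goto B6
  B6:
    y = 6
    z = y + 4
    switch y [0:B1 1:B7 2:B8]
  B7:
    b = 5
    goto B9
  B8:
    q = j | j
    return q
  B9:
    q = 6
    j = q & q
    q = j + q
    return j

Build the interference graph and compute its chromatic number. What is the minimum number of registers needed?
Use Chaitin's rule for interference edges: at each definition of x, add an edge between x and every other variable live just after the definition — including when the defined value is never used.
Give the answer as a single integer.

Per-block:
  B0: {z} / ∅
  B1: {b,j} / ∅
  B2: {q,z} / ∅
  B3: {b} / {b}
  B4: {b} / {b,z}
  B5: {b,y} / ∅
  B6: {y,z} / ∅
  B7: {b} / ∅
  B8: {q} / {j}
  B9: {j,q} / ∅

Live sets:
  live B0: ∅→{z}
  live B1: {z}→{b,j,z}
  live B2: ∅→∅
  live B3: {b,j}→{j}
  live B4: {b,j,z}→{j}
  live B5: {j}→{j}
  live B6: {j}→{j,z}
  live B7: ∅→∅
  live B8: {j}→∅
  live B9: ∅→∅

Conflict graph:
  b — {j,z}
  j — {b,q,y,z}
  q — {j}
  y — {j,z}
  z — {b,j,y}

Chromatic number:
  clique {b,j,z} ⇒ need ≥ 3
  3-colouring: c0={j}  c1={q,z}  c2={b,y}
  χ = 3

Answer: 3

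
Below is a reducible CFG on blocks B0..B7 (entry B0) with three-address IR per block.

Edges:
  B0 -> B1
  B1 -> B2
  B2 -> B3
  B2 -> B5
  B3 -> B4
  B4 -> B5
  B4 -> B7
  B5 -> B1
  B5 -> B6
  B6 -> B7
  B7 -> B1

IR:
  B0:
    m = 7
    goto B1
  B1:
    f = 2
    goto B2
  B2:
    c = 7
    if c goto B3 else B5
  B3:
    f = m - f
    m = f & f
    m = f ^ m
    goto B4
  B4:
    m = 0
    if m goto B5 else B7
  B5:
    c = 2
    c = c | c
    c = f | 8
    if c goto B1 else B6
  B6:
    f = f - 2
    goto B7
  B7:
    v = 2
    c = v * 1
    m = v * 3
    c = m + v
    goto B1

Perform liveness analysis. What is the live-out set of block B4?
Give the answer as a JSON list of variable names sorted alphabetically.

Answer: ["f", "m"]

Analysis:
Block summaries:
  B0 def {m} use ∅
  B1 def {f} use ∅
  B2 def {c} use ∅
  B3 def {f,m} use {f,m}
  B4 def {m} use ∅
  B5 def {c} use {f}
  B6 def {f} use {f}
  B7 def {c,m,v} use ∅

Liveness:
  B0: in=∅ out={m}
  B1: in={m} out={f,m}
  B2: in={f,m} out={f,m}
  B3: in={f,m} out={f}
  B4: in={f} out={f,m}
  B5: in={f,m} out={f,m}
  B6: in={f} out=∅
  B7: in=∅ out={m}

live-out(B4) = ["f", "m"]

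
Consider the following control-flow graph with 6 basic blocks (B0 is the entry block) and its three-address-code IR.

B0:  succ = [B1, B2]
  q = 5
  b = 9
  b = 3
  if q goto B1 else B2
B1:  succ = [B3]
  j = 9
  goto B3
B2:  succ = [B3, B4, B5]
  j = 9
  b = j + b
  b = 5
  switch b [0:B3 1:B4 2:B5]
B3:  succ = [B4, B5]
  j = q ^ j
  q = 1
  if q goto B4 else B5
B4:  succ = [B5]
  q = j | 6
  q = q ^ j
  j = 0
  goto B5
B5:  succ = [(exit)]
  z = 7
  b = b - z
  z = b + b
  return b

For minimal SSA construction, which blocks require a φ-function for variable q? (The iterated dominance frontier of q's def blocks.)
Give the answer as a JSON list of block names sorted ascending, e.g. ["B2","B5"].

idom tree: B1←B0 B2←B0 B3←B0 B4←B0 B5←B0
Dom at joins:
  B3: preds {B1,B2}: {B0,B1} ∩ {B0,B2} = {B0}; idom=B0
  B4: preds {B2,B3}: {B0,B2} ∩ {B0,B3} = {B0}; idom=B0
  B5: preds {B2,B3,B4}: {B0,B2} ∩ {B0,B3} ∩ {B0,B4} = {B0}; idom=B0

Frontier:
  B3←B1: walk B1 to B0
  B3←B2: walk B2 to B0
  B4←B2: walk B2 to B0
  B4←B3: walk B3 to B0
  B5←B2: walk B2 to B0
  B5←B3: walk B3 to B0
  B5←B4: walk B4 to B0
  DF(B0)=∅
  DF(B1)={B3}
  DF(B2)={B3,B4,B5}
  DF(B3)={B4,B5}
  DF(B4)={B5}
  DF(B5)=∅

φ for q: defs {B0,B3,B4}
  DF⁺ = {B4,B5}

Answer: ["B4", "B5"]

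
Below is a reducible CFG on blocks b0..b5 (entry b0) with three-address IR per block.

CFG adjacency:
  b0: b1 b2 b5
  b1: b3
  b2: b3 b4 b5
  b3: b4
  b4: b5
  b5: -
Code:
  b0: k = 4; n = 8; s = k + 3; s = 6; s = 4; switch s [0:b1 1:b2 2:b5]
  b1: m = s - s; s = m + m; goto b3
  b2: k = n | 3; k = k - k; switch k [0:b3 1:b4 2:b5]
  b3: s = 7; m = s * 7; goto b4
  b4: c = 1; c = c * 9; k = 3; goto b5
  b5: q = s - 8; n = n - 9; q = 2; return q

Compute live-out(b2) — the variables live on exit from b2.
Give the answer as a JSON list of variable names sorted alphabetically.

def/use:
  b0: def={k,n,s} ue=∅
  b1: def={m,s} ue={s}
  b2: def={k} ue={n}
  b3: def={m,s} ue=∅
  b4: def={c,k} ue=∅
  b5: def={n,q} ue={n,s}

Backward fixpoint:
  b0 li=∅ lo={n,s}
  b1 li={n,s} lo={n}
  b2 li={n,s} lo={n,s}
  b3 li={n} lo={n,s}
  b4 li={n,s} lo={n,s}
  b5 li={n,s} lo=∅

live-out(b2) = ["n", "s"]

Answer: ["n", "s"]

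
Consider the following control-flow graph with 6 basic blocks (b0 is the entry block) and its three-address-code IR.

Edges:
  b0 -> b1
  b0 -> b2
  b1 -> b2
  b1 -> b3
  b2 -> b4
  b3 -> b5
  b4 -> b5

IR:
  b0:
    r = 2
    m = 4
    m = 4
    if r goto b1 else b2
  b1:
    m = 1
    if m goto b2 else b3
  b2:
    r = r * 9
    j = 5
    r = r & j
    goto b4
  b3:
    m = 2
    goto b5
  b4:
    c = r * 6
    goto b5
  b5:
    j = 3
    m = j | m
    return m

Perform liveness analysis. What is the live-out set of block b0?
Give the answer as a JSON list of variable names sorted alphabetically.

Answer: ["m", "r"]

Analysis:
def/use:
  b0 def {m,r} use ∅
  b1 def {m} use ∅
  b2 def {j,r} use {r}
  b3 def {m} use ∅
  b4 def {c} use {r}
  b5 def {j,m} use {m}

Backward fixpoint:
  b0 li=∅ lo={m,r}
  b1 li={r} lo={m,r}
  b2 li={m,r} lo={m,r}
  b3 li=∅ lo={m}
  b4 li={m,r} lo={m}
  b5 li={m} lo=∅

live-out(b0) = ["m", "r"]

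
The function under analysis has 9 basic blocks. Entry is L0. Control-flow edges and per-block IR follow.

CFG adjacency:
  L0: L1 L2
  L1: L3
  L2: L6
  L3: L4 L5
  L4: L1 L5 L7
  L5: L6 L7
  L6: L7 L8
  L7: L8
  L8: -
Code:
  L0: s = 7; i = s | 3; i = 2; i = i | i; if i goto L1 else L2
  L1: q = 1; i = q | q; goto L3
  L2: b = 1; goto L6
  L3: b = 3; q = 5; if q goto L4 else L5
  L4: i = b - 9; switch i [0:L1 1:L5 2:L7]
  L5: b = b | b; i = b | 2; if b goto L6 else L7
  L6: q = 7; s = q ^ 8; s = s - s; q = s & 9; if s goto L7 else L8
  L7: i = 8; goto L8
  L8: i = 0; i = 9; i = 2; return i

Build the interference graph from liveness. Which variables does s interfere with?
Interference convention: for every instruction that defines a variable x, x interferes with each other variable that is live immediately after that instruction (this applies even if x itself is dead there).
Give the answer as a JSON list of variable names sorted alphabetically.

Block summaries:
  L0 def {i,s} use ∅
  L1 def {i,q} use ∅
  L2 def {b} use ∅
  L3 def {b,q} use ∅
  L4 def {i} use {b}
  L5 def {b,i} use {b}
  L6 def {q,s} use ∅
  L7 def {i} use ∅
  L8 def {i} use ∅

Live sets:
  L0 li=∅ lo=∅
  L1 li=∅ lo=∅
  L2 li=∅ lo=∅
  L3 li=∅ lo={b}
  L4 li={b} lo={b}
  L5 li={b} lo=∅
  L6 li=∅ lo=∅
  L7 li=∅ lo=∅
  L8 li=∅ lo=∅

Interfere edges:
  b — {i,q}
  i — {b}
  q — {b,s}
  s — {q}

N(s) = ["q"]

Answer: ["q"]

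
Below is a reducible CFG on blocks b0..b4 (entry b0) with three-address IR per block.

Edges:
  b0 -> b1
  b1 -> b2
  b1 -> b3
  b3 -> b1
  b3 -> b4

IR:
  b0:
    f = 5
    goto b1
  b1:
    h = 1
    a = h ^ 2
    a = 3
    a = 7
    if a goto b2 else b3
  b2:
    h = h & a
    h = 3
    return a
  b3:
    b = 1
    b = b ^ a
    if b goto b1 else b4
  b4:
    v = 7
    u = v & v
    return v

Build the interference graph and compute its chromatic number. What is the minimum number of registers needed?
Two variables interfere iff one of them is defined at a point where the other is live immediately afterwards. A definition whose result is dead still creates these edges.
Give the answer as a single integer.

Per-block:
  b0: def={f} ue=∅
  b1: def={a,h} ue=∅
  b2: def={h} ue={a,h}
  b3: def={b} ue={a}
  b4: def={u,v} ue=∅

Live sets:
  b0 li=∅ lo=∅
  b1 li=∅ lo={a,h}
  b2 li={a,h} lo=∅
  b3 li={a} lo=∅
  b4 li=∅ lo=∅

Interference:
  a: {b,h}
  b: {a}
  f: ∅
  h: {a}
  u: {v}
  v: {u}

Chromatic number:
  {a,b} pairwise interfere (2-clique) ⇒ χ ≥ 2
  assign a→r0 b→r1 f→r0 h→r1 u→r0 v→r1 — no edge inside a register ⇒ χ ≤ 2
  χ = 2

Answer: 2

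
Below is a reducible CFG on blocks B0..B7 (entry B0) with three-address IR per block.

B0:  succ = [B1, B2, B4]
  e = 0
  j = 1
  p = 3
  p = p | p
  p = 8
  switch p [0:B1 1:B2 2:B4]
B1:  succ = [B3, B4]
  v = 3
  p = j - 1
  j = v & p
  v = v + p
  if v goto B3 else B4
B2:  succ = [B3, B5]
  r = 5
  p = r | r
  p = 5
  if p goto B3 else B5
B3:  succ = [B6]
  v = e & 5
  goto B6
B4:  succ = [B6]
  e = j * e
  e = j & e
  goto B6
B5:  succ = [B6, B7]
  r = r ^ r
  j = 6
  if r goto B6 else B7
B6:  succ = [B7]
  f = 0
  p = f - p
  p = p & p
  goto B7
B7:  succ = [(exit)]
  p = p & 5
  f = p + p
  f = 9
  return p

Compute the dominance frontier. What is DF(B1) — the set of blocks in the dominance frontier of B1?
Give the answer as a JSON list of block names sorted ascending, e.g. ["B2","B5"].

Answer: ["B3", "B4"]

Working:
idom tree: B1←B0 B2←B0 B3←B0 B4←B0 B5←B2 B6←B0 B7←B0
Dom at joins:
  B3: preds {B1,B2}: {B0,B1} ∩ {B0,B2} = {B0}; idom=B0
  B4: preds {B0,B1}: {B0} ∩ {B0,B1} = {B0}; idom=B0
  B6: preds {B3,B4,B5}: {B0,B3} ∩ {B0,B4} ∩ {B0,B2,B5} = {B0}; idom=B0
  B7: preds {B5,B6}: {B0,B2,B5} ∩ {B0,B6} = {B0}; idom=B0

Frontier:
  join B3 pred B1: B1 stop@B0
  join B3 pred B2: B2 stop@B0
  join B4 pred B0: · stop@B0
  join B4 pred B1: B1 stop@B0
  join B6 pred B3: B3 stop@B0
  join B6 pred B4: B4 stop@B0
  join B6 pred B5: B5→B2 stop@B0
  join B7 pred B5: B5→B2 stop@B0
  join B7 pred B6: B6 stop@B0
  DF(B0)=∅
  DF(B1)={B3,B4}
  DF(B2)={B3,B6,B7}
  DF(B3)={B6}
  DF(B4)={B6}
  DF(B5)={B6,B7}
  DF(B6)={B7}
  DF(B7)=∅

DF(B1) = ["B3", "B4"]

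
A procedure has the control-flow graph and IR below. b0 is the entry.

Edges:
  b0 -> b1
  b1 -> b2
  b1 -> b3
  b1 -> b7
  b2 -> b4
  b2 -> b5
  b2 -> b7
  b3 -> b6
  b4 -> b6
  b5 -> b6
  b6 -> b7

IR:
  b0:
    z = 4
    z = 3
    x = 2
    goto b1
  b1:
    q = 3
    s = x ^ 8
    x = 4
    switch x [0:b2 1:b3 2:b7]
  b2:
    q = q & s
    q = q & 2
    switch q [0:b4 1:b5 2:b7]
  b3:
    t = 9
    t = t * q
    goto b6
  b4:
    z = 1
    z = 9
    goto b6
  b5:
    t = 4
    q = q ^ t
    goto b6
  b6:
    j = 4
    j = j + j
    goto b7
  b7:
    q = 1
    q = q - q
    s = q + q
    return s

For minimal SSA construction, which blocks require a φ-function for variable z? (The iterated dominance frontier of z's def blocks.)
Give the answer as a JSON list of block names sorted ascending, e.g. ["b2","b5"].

Answer: ["b6", "b7"]

Analysis:
idom tree: b1←b0 b2←b1 b3←b1 b4←b2 b5←b2 b6←b1 b7←b1
Dom∩ at merges:
  b6: preds {b3,b4,b5}: {b0,b1,b3} ∩ {b0,b1,b2,b4} ∩ {b0,b1,b2,b5} = {b0,b1}; idom=b1
  b7: preds {b1,b2,b6}: {b0,b1} ∩ {b0,b1,b2} ∩ {b0,b1,b6} = {b0,b1}; idom=b1

DF walk-up:
  b6←b3: walk b3 to b1
  b6←b4: walk b4→b2 to b1
  b6←b5: walk b5→b2 to b1
  b7←b1: walk · to b1
  b7←b2: walk b2 to b1
  b7←b6: walk b6 to b1
  b0 → ∅
  b1 → ∅
  b2 → {b6,b7}
  b3 → {b6}
  b4 → {b6}
  b5 → {b6}
  b6 → {b7}
  b7 → ∅

φ for z: defs {b0,b4}
  DF⁺ = {b6,b7}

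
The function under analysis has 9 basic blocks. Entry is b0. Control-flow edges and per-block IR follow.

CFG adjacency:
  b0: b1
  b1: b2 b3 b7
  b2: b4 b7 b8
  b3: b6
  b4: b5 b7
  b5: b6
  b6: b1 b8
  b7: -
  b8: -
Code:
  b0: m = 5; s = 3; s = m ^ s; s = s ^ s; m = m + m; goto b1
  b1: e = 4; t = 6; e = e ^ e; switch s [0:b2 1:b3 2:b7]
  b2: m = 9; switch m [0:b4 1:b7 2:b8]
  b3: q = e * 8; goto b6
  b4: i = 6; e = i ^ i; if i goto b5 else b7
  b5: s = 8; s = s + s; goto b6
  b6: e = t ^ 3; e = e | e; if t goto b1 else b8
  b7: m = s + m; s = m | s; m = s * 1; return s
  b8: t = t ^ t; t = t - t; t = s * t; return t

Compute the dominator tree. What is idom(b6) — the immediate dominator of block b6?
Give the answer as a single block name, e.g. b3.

Answer: b1

Analysis:
idom tree: b1←b0 b2←b1 b3←b1 b4←b2 b5←b4 b6←b1 b7←b1 b8←b1
Dom∩ at merges:
  b1: preds {b0,b6}: {b0} ∩ {b0,b1,b6} = {b0}; idom=b0
  b6: preds {b3,b5}: {b0,b1,b3} ∩ {b0,b1,b2,b4,b5} = {b0,b1}; idom=b1
  b7: preds {b1,b2,b4}: {b0,b1} ∩ {b0,b1,b2} ∩ {b0,b1,b2,b4} = {b0,b1}; idom=b1
  b8: preds {b2,b6}: {b0,b1,b2} ∩ {b0,b1,b6} = {b0,b1}; idom=b1

idom(b6) = b1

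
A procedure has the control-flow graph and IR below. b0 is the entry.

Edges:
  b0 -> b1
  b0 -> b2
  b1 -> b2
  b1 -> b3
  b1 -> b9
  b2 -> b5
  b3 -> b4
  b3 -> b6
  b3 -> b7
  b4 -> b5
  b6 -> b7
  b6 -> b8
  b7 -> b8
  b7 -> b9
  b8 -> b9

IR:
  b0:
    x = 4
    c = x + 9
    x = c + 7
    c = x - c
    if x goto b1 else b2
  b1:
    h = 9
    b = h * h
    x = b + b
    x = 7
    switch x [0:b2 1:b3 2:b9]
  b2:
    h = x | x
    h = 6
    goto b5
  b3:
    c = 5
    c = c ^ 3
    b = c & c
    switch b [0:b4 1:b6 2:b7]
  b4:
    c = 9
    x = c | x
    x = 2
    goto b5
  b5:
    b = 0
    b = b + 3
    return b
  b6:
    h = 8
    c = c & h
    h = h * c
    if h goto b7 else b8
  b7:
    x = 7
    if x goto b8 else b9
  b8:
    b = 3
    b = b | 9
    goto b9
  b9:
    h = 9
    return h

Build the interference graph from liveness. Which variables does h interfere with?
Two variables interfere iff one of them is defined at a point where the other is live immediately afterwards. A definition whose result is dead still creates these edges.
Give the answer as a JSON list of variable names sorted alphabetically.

Answer: ["c"]

Derivation:
def/use:
  b0: def={c,x} ue=∅
  b1: def={b,h,x} ue=∅
  b2: def={h} ue={x}
  b3: def={b,c} ue=∅
  b4: def={c,x} ue={x}
  b5: def={b} ue=∅
  b6: def={c,h} ue={c}
  b7: def={x} ue=∅
  b8: def={b} ue=∅
  b9: def={h} ue=∅

Liveness:
  live b0: ∅→{x}
  live b1: ∅→{x}
  live b2: {x}→∅
  live b3: {x}→{c,x}
  live b4: {x}→∅
  live b5: ∅→∅
  live b6: {c}→∅
  live b7: ∅→∅
  live b8: ∅→∅
  live b9: ∅→∅

Conflict graph:
  b↔{c,x}
  c↔{b,h,x}
  h↔{c}
  x↔{b,c}

N(h) = ["c"]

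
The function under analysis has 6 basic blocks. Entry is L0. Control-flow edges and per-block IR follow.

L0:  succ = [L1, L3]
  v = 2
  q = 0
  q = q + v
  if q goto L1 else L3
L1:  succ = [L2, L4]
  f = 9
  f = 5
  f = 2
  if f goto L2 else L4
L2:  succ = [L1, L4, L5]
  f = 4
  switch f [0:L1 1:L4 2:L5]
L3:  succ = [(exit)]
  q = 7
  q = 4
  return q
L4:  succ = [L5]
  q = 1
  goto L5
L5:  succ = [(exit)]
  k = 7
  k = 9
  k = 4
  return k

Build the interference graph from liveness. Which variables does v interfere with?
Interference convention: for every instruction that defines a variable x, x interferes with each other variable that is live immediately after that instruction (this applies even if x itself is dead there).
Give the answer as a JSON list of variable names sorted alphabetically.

Block summaries:
  L0: {q,v} / ∅
  L1: {f} / ∅
  L2: {f} / ∅
  L3: {q} / ∅
  L4: {q} / ∅
  L5: {k} / ∅

Backward fixpoint:
  live L0: ∅→∅
  live L1: ∅→∅
  live L2: ∅→∅
  live L3: ∅→∅
  live L4: ∅→∅
  live L5: ∅→∅

Interference:
  f↔∅
  k↔∅
  q↔{v}
  v↔{q}

N(v) = ["q"]

Answer: ["q"]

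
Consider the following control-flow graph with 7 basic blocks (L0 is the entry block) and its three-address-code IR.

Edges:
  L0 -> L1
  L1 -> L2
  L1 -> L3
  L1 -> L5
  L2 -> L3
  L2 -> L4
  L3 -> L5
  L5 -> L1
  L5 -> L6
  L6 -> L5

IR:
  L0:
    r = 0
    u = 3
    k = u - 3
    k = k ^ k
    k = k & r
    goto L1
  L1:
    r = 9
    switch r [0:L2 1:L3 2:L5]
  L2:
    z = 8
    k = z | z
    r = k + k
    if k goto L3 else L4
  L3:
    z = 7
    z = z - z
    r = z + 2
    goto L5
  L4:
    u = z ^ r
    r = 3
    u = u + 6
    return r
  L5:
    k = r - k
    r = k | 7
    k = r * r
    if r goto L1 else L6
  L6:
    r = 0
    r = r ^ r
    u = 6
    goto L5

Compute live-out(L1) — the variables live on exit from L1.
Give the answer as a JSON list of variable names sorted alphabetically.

Answer: ["k", "r"]

Analysis:
Block summaries:
  L0 def {k,r,u} use ∅
  L1 def {r} use ∅
  L2 def {k,r,z} use ∅
  L3 def {r,z} use ∅
  L4 def {r,u} use {r,z}
  L5 def {k,r} use {k,r}
  L6 def {r,u} use ∅

Live sets:
  live L0: ∅→{k}
  live L1: {k}→{k,r}
  live L2: ∅→{k,r,z}
  live L3: {k}→{k,r}
  live L4: {r,z}→∅
  live L5: {k,r}→{k}
  live L6: {k}→{k,r}

live-out(L1) = ["k", "r"]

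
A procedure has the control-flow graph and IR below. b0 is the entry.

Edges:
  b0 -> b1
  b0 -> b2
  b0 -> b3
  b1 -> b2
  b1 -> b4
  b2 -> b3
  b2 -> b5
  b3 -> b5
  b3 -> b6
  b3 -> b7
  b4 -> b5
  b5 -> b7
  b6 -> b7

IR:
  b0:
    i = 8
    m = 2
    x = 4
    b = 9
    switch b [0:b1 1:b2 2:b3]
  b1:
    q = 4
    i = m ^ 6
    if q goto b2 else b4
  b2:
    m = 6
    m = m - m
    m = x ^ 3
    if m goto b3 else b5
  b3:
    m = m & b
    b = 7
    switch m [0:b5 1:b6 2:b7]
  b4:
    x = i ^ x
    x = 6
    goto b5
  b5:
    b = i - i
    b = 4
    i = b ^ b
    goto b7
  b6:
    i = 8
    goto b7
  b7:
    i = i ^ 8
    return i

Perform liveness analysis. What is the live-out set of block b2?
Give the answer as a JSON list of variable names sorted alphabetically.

Answer: ["b", "i", "m"]

Analysis:
def/use:
  b0: def={b,i,m,x} ue=∅
  b1: def={i,q} ue={m}
  b2: def={m} ue={x}
  b3: def={b,m} ue={b,m}
  b4: def={x} ue={i,x}
  b5: def={b,i} ue={i}
  b6: def={i} ue=∅
  b7: def={i} ue={i}

Liveness:
  b0 li=∅ lo={b,i,m,x}
  b1 li={b,m,x} lo={b,i,x}
  b2 li={b,i,x} lo={b,i,m}
  b3 li={b,i,m} lo={i}
  b4 li={i,x} lo={i}
  b5 li={i} lo={i}
  b6 li=∅ lo={i}
  b7 li={i} lo=∅

live-out(b2) = ["b", "i", "m"]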